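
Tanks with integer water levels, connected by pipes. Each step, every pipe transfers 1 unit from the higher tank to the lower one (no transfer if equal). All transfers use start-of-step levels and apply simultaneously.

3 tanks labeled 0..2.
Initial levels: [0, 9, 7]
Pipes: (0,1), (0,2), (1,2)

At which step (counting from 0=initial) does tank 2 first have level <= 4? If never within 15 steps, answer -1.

Answer: -1

Derivation:
Step 1: flows [1->0,2->0,1->2] -> levels [2 7 7]
Step 2: flows [1->0,2->0,1=2] -> levels [4 6 6]
Step 3: flows [1->0,2->0,1=2] -> levels [6 5 5]
Step 4: flows [0->1,0->2,1=2] -> levels [4 6 6]
  -> period-2 cycle (repeats step 2); tank 2 never drops to <=4
Tank 2 never reaches <=4 within 15 steps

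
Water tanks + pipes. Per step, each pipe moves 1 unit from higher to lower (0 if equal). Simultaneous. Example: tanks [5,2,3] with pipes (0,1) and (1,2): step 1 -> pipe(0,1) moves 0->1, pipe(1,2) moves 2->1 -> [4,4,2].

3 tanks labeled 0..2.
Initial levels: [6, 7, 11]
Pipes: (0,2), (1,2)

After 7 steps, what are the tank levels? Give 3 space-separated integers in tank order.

Step 1: flows [2->0,2->1] -> levels [7 8 9]
Step 2: flows [2->0,2->1] -> levels [8 9 7]
Step 3: flows [0->2,1->2] -> levels [7 8 9]
  -> period-2 cycle: step 3 state = step 1 state
  -> state at step 7: (7-1) mod 2 = 0, same as step 1 -> [7 8 9]

Answer: 7 8 9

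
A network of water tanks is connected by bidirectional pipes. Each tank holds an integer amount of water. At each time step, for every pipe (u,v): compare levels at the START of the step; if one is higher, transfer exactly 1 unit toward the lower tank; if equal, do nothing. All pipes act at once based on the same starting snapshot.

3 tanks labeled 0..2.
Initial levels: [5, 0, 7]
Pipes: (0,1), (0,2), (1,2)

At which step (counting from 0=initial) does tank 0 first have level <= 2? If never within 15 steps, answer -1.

Answer: -1

Derivation:
Step 1: flows [0->1,2->0,2->1] -> levels [5 2 5]
Step 2: flows [0->1,0=2,2->1] -> levels [4 4 4]
Step 3: flows [0=1,0=2,1=2] -> levels [4 4 4]
  -> stable; tank 0 stays at 4 > 2
Tank 0 never reaches <=2 within 15 steps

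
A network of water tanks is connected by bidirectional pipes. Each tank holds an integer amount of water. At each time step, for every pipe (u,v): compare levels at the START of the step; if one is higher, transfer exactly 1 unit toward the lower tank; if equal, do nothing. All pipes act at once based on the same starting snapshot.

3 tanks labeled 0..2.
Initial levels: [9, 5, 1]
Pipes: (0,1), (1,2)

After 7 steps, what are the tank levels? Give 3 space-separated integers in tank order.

Step 1: flows [0->1,1->2] -> levels [8 5 2]
Step 2: flows [0->1,1->2] -> levels [7 5 3]
Step 3: flows [0->1,1->2] -> levels [6 5 4]
Step 4: flows [0->1,1->2] -> levels [5 5 5]
Step 5: flows [0=1,1=2] -> levels [5 5 5]
  -> stable; steps 6..7 unchanged -> [5 5 5]

Answer: 5 5 5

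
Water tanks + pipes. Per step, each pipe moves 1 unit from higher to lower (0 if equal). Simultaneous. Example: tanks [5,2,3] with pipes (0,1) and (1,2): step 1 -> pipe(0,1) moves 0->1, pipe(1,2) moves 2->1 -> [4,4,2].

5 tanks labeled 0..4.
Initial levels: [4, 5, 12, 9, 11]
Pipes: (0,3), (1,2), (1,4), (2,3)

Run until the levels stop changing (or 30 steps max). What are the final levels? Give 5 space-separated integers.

Answer: 7 10 7 9 8

Derivation:
Step 1: flows [3->0,2->1,4->1,2->3] -> levels [5 7 10 9 10]
Step 2: flows [3->0,2->1,4->1,2->3] -> levels [6 9 8 9 9]
Step 3: flows [3->0,1->2,1=4,3->2] -> levels [7 8 10 7 9]
Step 4: flows [0=3,2->1,4->1,2->3] -> levels [7 10 8 8 8]
Step 5: flows [3->0,1->2,1->4,2=3] -> levels [8 8 9 7 9]
Step 6: flows [0->3,2->1,4->1,2->3] -> levels [7 10 7 9 8]
Step 7: flows [3->0,1->2,1->4,3->2] -> levels [8 8 9 7 9]
  -> period-2 cycle: step 7 state = step 5 state; never stabilizes
  -> state at step 30: (30-5) mod 2 = 1, same as step 6 -> [7 10 7 9 8]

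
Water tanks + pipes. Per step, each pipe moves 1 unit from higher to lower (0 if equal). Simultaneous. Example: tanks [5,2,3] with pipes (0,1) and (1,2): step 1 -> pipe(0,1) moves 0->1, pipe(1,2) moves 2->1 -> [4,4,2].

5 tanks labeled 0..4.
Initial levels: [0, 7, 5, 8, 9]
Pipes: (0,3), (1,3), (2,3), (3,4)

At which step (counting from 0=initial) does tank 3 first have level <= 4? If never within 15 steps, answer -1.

Step 1: flows [3->0,3->1,3->2,4->3] -> levels [1 8 6 6 8]
Step 2: flows [3->0,1->3,2=3,4->3] -> levels [2 7 6 7 7]
Step 3: flows [3->0,1=3,3->2,3=4] -> levels [3 7 7 5 7]
Step 4: flows [3->0,1->3,2->3,4->3] -> levels [4 6 6 7 6]
Step 5: flows [3->0,3->1,3->2,3->4] -> levels [5 7 7 3 7]
Tank 3 first reaches <=4 at step 5

Answer: 5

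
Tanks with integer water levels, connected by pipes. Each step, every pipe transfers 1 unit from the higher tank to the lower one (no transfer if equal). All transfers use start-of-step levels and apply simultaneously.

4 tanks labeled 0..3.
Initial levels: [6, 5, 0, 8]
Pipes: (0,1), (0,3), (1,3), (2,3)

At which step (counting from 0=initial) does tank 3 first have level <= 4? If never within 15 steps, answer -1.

Answer: 3

Derivation:
Step 1: flows [0->1,3->0,3->1,3->2] -> levels [6 7 1 5]
Step 2: flows [1->0,0->3,1->3,3->2] -> levels [6 5 2 6]
Step 3: flows [0->1,0=3,3->1,3->2] -> levels [5 7 3 4]
Tank 3 first reaches <=4 at step 3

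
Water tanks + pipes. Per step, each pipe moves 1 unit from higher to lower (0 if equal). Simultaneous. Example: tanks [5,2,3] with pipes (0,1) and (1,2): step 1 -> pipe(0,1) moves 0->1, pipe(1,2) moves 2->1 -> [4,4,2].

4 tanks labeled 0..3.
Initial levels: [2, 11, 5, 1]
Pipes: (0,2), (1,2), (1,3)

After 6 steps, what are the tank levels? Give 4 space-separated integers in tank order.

Answer: 4 4 6 5

Derivation:
Step 1: flows [2->0,1->2,1->3] -> levels [3 9 5 2]
Step 2: flows [2->0,1->2,1->3] -> levels [4 7 5 3]
Step 3: flows [2->0,1->2,1->3] -> levels [5 5 5 4]
Step 4: flows [0=2,1=2,1->3] -> levels [5 4 5 5]
Step 5: flows [0=2,2->1,3->1] -> levels [5 6 4 4]
Step 6: flows [0->2,1->2,1->3] -> levels [4 4 6 5]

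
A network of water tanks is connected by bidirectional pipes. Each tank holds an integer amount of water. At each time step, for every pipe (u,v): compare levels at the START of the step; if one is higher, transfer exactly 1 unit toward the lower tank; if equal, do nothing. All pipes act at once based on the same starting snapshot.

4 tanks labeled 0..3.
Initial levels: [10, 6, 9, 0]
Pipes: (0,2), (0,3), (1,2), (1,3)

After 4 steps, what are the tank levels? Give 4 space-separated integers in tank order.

Step 1: flows [0->2,0->3,2->1,1->3] -> levels [8 6 9 2]
Step 2: flows [2->0,0->3,2->1,1->3] -> levels [8 6 7 4]
Step 3: flows [0->2,0->3,2->1,1->3] -> levels [6 6 7 6]
Step 4: flows [2->0,0=3,2->1,1=3] -> levels [7 7 5 6]

Answer: 7 7 5 6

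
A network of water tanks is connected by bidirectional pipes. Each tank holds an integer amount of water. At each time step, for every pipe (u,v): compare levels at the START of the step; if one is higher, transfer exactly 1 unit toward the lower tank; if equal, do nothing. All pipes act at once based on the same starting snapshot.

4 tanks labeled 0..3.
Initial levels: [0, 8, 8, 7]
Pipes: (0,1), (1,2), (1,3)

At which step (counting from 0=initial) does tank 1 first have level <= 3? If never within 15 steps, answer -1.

Answer: -1

Derivation:
Step 1: flows [1->0,1=2,1->3] -> levels [1 6 8 8]
Step 2: flows [1->0,2->1,3->1] -> levels [2 7 7 7]
Step 3: flows [1->0,1=2,1=3] -> levels [3 6 7 7]
Step 4: flows [1->0,2->1,3->1] -> levels [4 7 6 6]
Step 5: flows [1->0,1->2,1->3] -> levels [5 4 7 7]
Step 6: flows [0->1,2->1,3->1] -> levels [4 7 6 6]
  -> period-2 cycle (repeats step 4); tank 1 never drops to <=3
Tank 1 never reaches <=3 within 15 steps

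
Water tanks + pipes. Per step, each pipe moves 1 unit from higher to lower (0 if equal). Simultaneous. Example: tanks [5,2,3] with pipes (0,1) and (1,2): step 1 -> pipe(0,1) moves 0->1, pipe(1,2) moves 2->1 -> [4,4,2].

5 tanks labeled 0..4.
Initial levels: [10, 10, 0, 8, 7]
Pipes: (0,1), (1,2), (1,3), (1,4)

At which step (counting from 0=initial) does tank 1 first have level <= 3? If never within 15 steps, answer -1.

Answer: -1

Derivation:
Step 1: flows [0=1,1->2,1->3,1->4] -> levels [10 7 1 9 8]
Step 2: flows [0->1,1->2,3->1,4->1] -> levels [9 9 2 8 7]
Step 3: flows [0=1,1->2,1->3,1->4] -> levels [9 6 3 9 8]
Step 4: flows [0->1,1->2,3->1,4->1] -> levels [8 8 4 8 7]
Step 5: flows [0=1,1->2,1=3,1->4] -> levels [8 6 5 8 8]
Step 6: flows [0->1,1->2,3->1,4->1] -> levels [7 8 6 7 7]
Step 7: flows [1->0,1->2,1->3,1->4] -> levels [8 4 7 8 8]
Step 8: flows [0->1,2->1,3->1,4->1] -> levels [7 8 6 7 7]
  -> period-2 cycle (repeats step 6); tank 1 never drops to <=3
Tank 1 never reaches <=3 within 15 steps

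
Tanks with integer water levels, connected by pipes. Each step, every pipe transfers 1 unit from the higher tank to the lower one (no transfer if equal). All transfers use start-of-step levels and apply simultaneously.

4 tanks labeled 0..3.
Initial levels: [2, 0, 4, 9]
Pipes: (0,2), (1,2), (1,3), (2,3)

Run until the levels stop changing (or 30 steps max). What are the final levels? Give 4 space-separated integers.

Answer: 4 4 2 5

Derivation:
Step 1: flows [2->0,2->1,3->1,3->2] -> levels [3 2 3 7]
Step 2: flows [0=2,2->1,3->1,3->2] -> levels [3 4 3 5]
Step 3: flows [0=2,1->2,3->1,3->2] -> levels [3 4 5 3]
Step 4: flows [2->0,2->1,1->3,2->3] -> levels [4 4 2 5]
Step 5: flows [0->2,1->2,3->1,3->2] -> levels [3 4 5 3]
  -> period-2 cycle: step 5 state = step 3 state; never stabilizes
  -> state at step 30: (30-3) mod 2 = 1, same as step 4 -> [4 4 2 5]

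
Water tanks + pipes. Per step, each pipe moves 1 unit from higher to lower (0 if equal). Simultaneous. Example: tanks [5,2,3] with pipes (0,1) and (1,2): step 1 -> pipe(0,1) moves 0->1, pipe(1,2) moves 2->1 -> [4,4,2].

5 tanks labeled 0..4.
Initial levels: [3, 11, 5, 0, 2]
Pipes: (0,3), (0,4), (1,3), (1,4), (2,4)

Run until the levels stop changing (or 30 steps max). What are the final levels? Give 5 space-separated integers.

Answer: 5 5 5 3 3

Derivation:
Step 1: flows [0->3,0->4,1->3,1->4,2->4] -> levels [1 9 4 2 5]
Step 2: flows [3->0,4->0,1->3,1->4,4->2] -> levels [3 7 5 2 4]
Step 3: flows [0->3,4->0,1->3,1->4,2->4] -> levels [3 5 4 4 5]
Step 4: flows [3->0,4->0,1->3,1=4,4->2] -> levels [5 4 5 4 3]
Step 5: flows [0->3,0->4,1=3,1->4,2->4] -> levels [3 3 4 5 6]
Step 6: flows [3->0,4->0,3->1,4->1,4->2] -> levels [5 5 5 3 3]
Step 7: flows [0->3,0->4,1->3,1->4,2->4] -> levels [3 3 4 5 6]
  -> period-2 cycle: step 7 state = step 5 state; never stabilizes
  -> state at step 30: (30-5) mod 2 = 1, same as step 6 -> [5 5 5 3 3]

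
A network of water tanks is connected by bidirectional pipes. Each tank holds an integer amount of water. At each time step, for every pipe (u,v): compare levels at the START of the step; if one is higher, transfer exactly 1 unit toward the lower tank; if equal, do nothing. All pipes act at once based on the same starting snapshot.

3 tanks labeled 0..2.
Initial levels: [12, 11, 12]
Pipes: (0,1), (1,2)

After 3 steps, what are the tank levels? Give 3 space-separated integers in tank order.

Step 1: flows [0->1,2->1] -> levels [11 13 11]
Step 2: flows [1->0,1->2] -> levels [12 11 12]
  -> period-2 cycle: step 2 state = step 0 state
  -> state at step 3: (3-0) mod 2 = 1, same as step 1 -> [11 13 11]

Answer: 11 13 11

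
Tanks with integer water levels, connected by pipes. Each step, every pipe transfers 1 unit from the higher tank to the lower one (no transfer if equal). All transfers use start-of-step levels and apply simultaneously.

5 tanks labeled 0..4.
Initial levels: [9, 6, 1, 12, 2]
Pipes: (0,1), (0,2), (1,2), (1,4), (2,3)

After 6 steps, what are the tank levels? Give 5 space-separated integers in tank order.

Answer: 7 5 6 7 5

Derivation:
Step 1: flows [0->1,0->2,1->2,1->4,3->2] -> levels [7 5 4 11 3]
Step 2: flows [0->1,0->2,1->2,1->4,3->2] -> levels [5 4 7 10 4]
Step 3: flows [0->1,2->0,2->1,1=4,3->2] -> levels [5 6 6 9 4]
Step 4: flows [1->0,2->0,1=2,1->4,3->2] -> levels [7 4 6 8 5]
Step 5: flows [0->1,0->2,2->1,4->1,3->2] -> levels [5 7 7 7 4]
Step 6: flows [1->0,2->0,1=2,1->4,2=3] -> levels [7 5 6 7 5]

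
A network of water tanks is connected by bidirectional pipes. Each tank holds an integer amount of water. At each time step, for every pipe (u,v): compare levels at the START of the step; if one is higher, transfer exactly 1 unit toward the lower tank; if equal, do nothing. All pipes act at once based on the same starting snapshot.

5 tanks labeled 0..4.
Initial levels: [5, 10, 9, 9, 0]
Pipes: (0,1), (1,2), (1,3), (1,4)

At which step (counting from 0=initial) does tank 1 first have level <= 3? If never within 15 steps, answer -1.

Answer: -1

Derivation:
Step 1: flows [1->0,1->2,1->3,1->4] -> levels [6 6 10 10 1]
Step 2: flows [0=1,2->1,3->1,1->4] -> levels [6 7 9 9 2]
Step 3: flows [1->0,2->1,3->1,1->4] -> levels [7 7 8 8 3]
Step 4: flows [0=1,2->1,3->1,1->4] -> levels [7 8 7 7 4]
Step 5: flows [1->0,1->2,1->3,1->4] -> levels [8 4 8 8 5]
Step 6: flows [0->1,2->1,3->1,4->1] -> levels [7 8 7 7 4]
  -> period-2 cycle (repeats step 4); tank 1 never drops to <=3
Tank 1 never reaches <=3 within 15 steps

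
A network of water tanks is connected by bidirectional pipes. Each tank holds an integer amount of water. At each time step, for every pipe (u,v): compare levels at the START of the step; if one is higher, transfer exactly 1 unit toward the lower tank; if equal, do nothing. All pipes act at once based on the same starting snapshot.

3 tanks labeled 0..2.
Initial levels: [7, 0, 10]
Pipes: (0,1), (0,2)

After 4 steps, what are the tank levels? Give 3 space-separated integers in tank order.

Step 1: flows [0->1,2->0] -> levels [7 1 9]
Step 2: flows [0->1,2->0] -> levels [7 2 8]
Step 3: flows [0->1,2->0] -> levels [7 3 7]
Step 4: flows [0->1,0=2] -> levels [6 4 7]

Answer: 6 4 7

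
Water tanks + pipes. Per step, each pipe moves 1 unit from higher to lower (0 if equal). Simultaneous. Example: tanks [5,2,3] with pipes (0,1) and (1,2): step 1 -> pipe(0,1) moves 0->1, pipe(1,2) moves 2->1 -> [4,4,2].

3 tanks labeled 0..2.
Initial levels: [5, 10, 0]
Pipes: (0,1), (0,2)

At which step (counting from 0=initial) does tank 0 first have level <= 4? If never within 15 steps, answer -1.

Answer: -1

Derivation:
Step 1: flows [1->0,0->2] -> levels [5 9 1]
Step 2: flows [1->0,0->2] -> levels [5 8 2]
Step 3: flows [1->0,0->2] -> levels [5 7 3]
Step 4: flows [1->0,0->2] -> levels [5 6 4]
Step 5: flows [1->0,0->2] -> levels [5 5 5]
Step 6: flows [0=1,0=2] -> levels [5 5 5]
  -> stable; tank 0 stays at 5 > 4
Tank 0 never reaches <=4 within 15 steps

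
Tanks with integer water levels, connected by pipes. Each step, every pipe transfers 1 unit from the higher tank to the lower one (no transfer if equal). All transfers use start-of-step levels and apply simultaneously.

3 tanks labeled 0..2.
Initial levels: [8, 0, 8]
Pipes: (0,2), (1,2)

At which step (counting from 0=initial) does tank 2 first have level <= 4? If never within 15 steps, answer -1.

Step 1: flows [0=2,2->1] -> levels [8 1 7]
Step 2: flows [0->2,2->1] -> levels [7 2 7]
Step 3: flows [0=2,2->1] -> levels [7 3 6]
Step 4: flows [0->2,2->1] -> levels [6 4 6]
Step 5: flows [0=2,2->1] -> levels [6 5 5]
Step 6: flows [0->2,1=2] -> levels [5 5 6]
Step 7: flows [2->0,2->1] -> levels [6 6 4]
Tank 2 first reaches <=4 at step 7

Answer: 7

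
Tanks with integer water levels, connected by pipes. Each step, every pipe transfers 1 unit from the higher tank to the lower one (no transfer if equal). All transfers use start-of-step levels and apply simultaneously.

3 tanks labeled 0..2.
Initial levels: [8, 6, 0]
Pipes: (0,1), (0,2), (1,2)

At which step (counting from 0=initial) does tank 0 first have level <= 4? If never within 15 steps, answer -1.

Answer: 3

Derivation:
Step 1: flows [0->1,0->2,1->2] -> levels [6 6 2]
Step 2: flows [0=1,0->2,1->2] -> levels [5 5 4]
Step 3: flows [0=1,0->2,1->2] -> levels [4 4 6]
Tank 0 first reaches <=4 at step 3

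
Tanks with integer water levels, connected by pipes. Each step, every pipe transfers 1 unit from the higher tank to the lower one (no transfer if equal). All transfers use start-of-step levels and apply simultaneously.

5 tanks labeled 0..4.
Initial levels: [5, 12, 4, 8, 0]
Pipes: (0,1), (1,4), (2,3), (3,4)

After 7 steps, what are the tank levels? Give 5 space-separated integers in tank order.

Answer: 6 7 5 6 5

Derivation:
Step 1: flows [1->0,1->4,3->2,3->4] -> levels [6 10 5 6 2]
Step 2: flows [1->0,1->4,3->2,3->4] -> levels [7 8 6 4 4]
Step 3: flows [1->0,1->4,2->3,3=4] -> levels [8 6 5 5 5]
Step 4: flows [0->1,1->4,2=3,3=4] -> levels [7 6 5 5 6]
Step 5: flows [0->1,1=4,2=3,4->3] -> levels [6 7 5 6 5]
Step 6: flows [1->0,1->4,3->2,3->4] -> levels [7 5 6 4 7]
Step 7: flows [0->1,4->1,2->3,4->3] -> levels [6 7 5 6 5]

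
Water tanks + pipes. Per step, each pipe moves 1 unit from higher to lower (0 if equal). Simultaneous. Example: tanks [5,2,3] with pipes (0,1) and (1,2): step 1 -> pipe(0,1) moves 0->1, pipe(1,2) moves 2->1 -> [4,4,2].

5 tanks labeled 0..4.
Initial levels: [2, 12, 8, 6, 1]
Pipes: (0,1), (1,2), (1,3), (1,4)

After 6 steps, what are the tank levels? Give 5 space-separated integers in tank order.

Step 1: flows [1->0,1->2,1->3,1->4] -> levels [3 8 9 7 2]
Step 2: flows [1->0,2->1,1->3,1->4] -> levels [4 6 8 8 3]
Step 3: flows [1->0,2->1,3->1,1->4] -> levels [5 6 7 7 4]
Step 4: flows [1->0,2->1,3->1,1->4] -> levels [6 6 6 6 5]
Step 5: flows [0=1,1=2,1=3,1->4] -> levels [6 5 6 6 6]
Step 6: flows [0->1,2->1,3->1,4->1] -> levels [5 9 5 5 5]

Answer: 5 9 5 5 5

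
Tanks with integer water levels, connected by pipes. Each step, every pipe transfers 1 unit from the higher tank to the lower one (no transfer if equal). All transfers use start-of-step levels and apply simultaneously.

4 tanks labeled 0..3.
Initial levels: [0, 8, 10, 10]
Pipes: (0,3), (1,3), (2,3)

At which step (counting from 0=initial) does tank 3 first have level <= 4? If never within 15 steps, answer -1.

Step 1: flows [3->0,3->1,2=3] -> levels [1 9 10 8]
Step 2: flows [3->0,1->3,2->3] -> levels [2 8 9 9]
Step 3: flows [3->0,3->1,2=3] -> levels [3 9 9 7]
Step 4: flows [3->0,1->3,2->3] -> levels [4 8 8 8]
Step 5: flows [3->0,1=3,2=3] -> levels [5 8 8 7]
Step 6: flows [3->0,1->3,2->3] -> levels [6 7 7 8]
Step 7: flows [3->0,3->1,3->2] -> levels [7 8 8 5]
Step 8: flows [0->3,1->3,2->3] -> levels [6 7 7 8]
  -> period-2 cycle (repeats step 6); tank 3 never drops to <=4
Tank 3 never reaches <=4 within 15 steps

Answer: -1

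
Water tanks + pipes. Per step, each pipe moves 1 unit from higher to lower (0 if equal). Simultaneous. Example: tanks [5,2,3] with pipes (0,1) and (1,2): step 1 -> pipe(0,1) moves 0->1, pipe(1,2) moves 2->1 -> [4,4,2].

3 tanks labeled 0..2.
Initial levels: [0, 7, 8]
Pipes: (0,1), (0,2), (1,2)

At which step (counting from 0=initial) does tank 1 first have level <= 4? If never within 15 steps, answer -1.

Step 1: flows [1->0,2->0,2->1] -> levels [2 7 6]
Step 2: flows [1->0,2->0,1->2] -> levels [4 5 6]
Step 3: flows [1->0,2->0,2->1] -> levels [6 5 4]
Step 4: flows [0->1,0->2,1->2] -> levels [4 5 6]
  -> period-2 cycle (repeats step 2); tank 1 never drops to <=4
Tank 1 never reaches <=4 within 15 steps

Answer: -1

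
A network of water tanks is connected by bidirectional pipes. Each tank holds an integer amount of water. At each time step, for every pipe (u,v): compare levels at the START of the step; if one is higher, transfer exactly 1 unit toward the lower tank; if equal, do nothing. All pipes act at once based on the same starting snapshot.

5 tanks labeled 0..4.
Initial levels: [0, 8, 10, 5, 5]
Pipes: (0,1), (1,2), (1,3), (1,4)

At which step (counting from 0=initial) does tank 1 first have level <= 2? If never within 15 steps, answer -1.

Step 1: flows [1->0,2->1,1->3,1->4] -> levels [1 6 9 6 6]
Step 2: flows [1->0,2->1,1=3,1=4] -> levels [2 6 8 6 6]
Step 3: flows [1->0,2->1,1=3,1=4] -> levels [3 6 7 6 6]
Step 4: flows [1->0,2->1,1=3,1=4] -> levels [4 6 6 6 6]
Step 5: flows [1->0,1=2,1=3,1=4] -> levels [5 5 6 6 6]
Step 6: flows [0=1,2->1,3->1,4->1] -> levels [5 8 5 5 5]
Step 7: flows [1->0,1->2,1->3,1->4] -> levels [6 4 6 6 6]
Step 8: flows [0->1,2->1,3->1,4->1] -> levels [5 8 5 5 5]
  -> period-2 cycle (repeats step 6); tank 1 never drops to <=2
Tank 1 never reaches <=2 within 15 steps

Answer: -1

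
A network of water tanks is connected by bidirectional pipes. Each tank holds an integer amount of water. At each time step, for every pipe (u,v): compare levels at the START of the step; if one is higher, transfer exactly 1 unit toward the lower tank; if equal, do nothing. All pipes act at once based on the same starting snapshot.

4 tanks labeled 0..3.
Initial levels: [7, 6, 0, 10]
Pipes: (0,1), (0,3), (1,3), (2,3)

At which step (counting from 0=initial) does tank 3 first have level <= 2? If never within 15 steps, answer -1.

Step 1: flows [0->1,3->0,3->1,3->2] -> levels [7 8 1 7]
Step 2: flows [1->0,0=3,1->3,3->2] -> levels [8 6 2 7]
Step 3: flows [0->1,0->3,3->1,3->2] -> levels [6 8 3 6]
Step 4: flows [1->0,0=3,1->3,3->2] -> levels [7 6 4 6]
Step 5: flows [0->1,0->3,1=3,3->2] -> levels [5 7 5 6]
Step 6: flows [1->0,3->0,1->3,3->2] -> levels [7 5 6 5]
Step 7: flows [0->1,0->3,1=3,2->3] -> levels [5 6 5 7]
Step 8: flows [1->0,3->0,3->1,3->2] -> levels [7 6 6 4]
Step 9: flows [0->1,0->3,1->3,2->3] -> levels [5 6 5 7]
  -> period-2 cycle (repeats step 7); tank 3 never drops to <=2
Tank 3 never reaches <=2 within 15 steps

Answer: -1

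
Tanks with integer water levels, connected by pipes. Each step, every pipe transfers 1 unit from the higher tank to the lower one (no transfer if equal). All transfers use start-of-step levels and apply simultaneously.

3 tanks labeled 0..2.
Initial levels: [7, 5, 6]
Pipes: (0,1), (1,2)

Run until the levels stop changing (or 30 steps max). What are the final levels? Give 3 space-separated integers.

Answer: 7 5 6

Derivation:
Step 1: flows [0->1,2->1] -> levels [6 7 5]
Step 2: flows [1->0,1->2] -> levels [7 5 6]
  -> period-2 cycle: step 2 state = step 0 state; never stabilizes
  -> state at step 30: (30-0) mod 2 = 0, same as step 0 -> [7 5 6]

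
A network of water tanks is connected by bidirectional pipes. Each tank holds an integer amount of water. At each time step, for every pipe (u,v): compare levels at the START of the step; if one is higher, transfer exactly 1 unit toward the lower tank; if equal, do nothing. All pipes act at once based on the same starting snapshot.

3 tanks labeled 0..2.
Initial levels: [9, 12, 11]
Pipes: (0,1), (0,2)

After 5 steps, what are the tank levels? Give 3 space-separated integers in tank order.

Answer: 12 10 10

Derivation:
Step 1: flows [1->0,2->0] -> levels [11 11 10]
Step 2: flows [0=1,0->2] -> levels [10 11 11]
Step 3: flows [1->0,2->0] -> levels [12 10 10]
Step 4: flows [0->1,0->2] -> levels [10 11 11]
  -> period-2 cycle: step 4 state = step 2 state
  -> state at step 5: (5-2) mod 2 = 1, same as step 3 -> [12 10 10]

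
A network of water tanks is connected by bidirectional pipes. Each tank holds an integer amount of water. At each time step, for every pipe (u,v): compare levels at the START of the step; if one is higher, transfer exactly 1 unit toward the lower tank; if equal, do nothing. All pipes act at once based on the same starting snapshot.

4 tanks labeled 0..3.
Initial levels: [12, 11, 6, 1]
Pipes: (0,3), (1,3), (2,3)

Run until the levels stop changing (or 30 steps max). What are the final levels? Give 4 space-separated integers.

Answer: 7 7 7 9

Derivation:
Step 1: flows [0->3,1->3,2->3] -> levels [11 10 5 4]
Step 2: flows [0->3,1->3,2->3] -> levels [10 9 4 7]
Step 3: flows [0->3,1->3,3->2] -> levels [9 8 5 8]
Step 4: flows [0->3,1=3,3->2] -> levels [8 8 6 8]
Step 5: flows [0=3,1=3,3->2] -> levels [8 8 7 7]
Step 6: flows [0->3,1->3,2=3] -> levels [7 7 7 9]
Step 7: flows [3->0,3->1,3->2] -> levels [8 8 8 6]
Step 8: flows [0->3,1->3,2->3] -> levels [7 7 7 9]
  -> period-2 cycle: step 8 state = step 6 state; never stabilizes
  -> state at step 30: (30-6) mod 2 = 0, same as step 6 -> [7 7 7 9]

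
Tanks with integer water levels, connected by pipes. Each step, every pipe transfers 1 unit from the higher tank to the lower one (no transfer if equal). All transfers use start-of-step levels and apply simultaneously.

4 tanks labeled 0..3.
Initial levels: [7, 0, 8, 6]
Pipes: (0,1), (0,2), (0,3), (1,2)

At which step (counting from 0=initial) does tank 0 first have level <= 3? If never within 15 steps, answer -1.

Answer: -1

Derivation:
Step 1: flows [0->1,2->0,0->3,2->1] -> levels [6 2 6 7]
Step 2: flows [0->1,0=2,3->0,2->1] -> levels [6 4 5 6]
Step 3: flows [0->1,0->2,0=3,2->1] -> levels [4 6 5 6]
Step 4: flows [1->0,2->0,3->0,1->2] -> levels [7 4 5 5]
Step 5: flows [0->1,0->2,0->3,2->1] -> levels [4 6 5 6]
  -> period-2 cycle (repeats step 3); tank 0 never drops to <=3
Tank 0 never reaches <=3 within 15 steps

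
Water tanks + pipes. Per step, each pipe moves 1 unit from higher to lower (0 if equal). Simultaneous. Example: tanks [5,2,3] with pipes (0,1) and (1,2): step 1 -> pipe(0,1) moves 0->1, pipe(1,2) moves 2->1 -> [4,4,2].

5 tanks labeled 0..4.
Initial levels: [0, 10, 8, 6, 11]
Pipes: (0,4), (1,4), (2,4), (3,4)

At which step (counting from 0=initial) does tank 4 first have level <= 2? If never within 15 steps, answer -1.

Answer: -1

Derivation:
Step 1: flows [4->0,4->1,4->2,4->3] -> levels [1 11 9 7 7]
Step 2: flows [4->0,1->4,2->4,3=4] -> levels [2 10 8 7 8]
Step 3: flows [4->0,1->4,2=4,4->3] -> levels [3 9 8 8 7]
Step 4: flows [4->0,1->4,2->4,3->4] -> levels [4 8 7 7 9]
Step 5: flows [4->0,4->1,4->2,4->3] -> levels [5 9 8 8 5]
Step 6: flows [0=4,1->4,2->4,3->4] -> levels [5 8 7 7 8]
Step 7: flows [4->0,1=4,4->2,4->3] -> levels [6 8 8 8 5]
Step 8: flows [0->4,1->4,2->4,3->4] -> levels [5 7 7 7 9]
Step 9: flows [4->0,4->1,4->2,4->3] -> levels [6 8 8 8 5]
  -> period-2 cycle (repeats step 7); tank 4 never drops to <=2
Tank 4 never reaches <=2 within 15 steps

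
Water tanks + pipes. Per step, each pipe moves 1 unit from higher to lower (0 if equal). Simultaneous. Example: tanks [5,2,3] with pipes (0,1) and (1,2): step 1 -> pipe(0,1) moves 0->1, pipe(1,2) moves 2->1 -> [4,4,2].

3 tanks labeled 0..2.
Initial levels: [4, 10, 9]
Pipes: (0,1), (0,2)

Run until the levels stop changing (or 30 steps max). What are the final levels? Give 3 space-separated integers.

Step 1: flows [1->0,2->0] -> levels [6 9 8]
Step 2: flows [1->0,2->0] -> levels [8 8 7]
Step 3: flows [0=1,0->2] -> levels [7 8 8]
Step 4: flows [1->0,2->0] -> levels [9 7 7]
Step 5: flows [0->1,0->2] -> levels [7 8 8]
  -> period-2 cycle: step 5 state = step 3 state; never stabilizes
  -> state at step 30: (30-3) mod 2 = 1, same as step 4 -> [9 7 7]

Answer: 9 7 7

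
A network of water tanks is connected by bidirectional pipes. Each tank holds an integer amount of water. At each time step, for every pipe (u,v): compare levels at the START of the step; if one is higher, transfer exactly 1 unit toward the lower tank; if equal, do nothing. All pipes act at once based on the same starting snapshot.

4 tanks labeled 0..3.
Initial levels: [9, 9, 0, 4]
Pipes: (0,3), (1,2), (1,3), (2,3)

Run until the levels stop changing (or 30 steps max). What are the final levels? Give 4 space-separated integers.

Answer: 5 5 5 7

Derivation:
Step 1: flows [0->3,1->2,1->3,3->2] -> levels [8 7 2 5]
Step 2: flows [0->3,1->2,1->3,3->2] -> levels [7 5 4 6]
Step 3: flows [0->3,1->2,3->1,3->2] -> levels [6 5 6 5]
Step 4: flows [0->3,2->1,1=3,2->3] -> levels [5 6 4 7]
Step 5: flows [3->0,1->2,3->1,3->2] -> levels [6 6 6 4]
Step 6: flows [0->3,1=2,1->3,2->3] -> levels [5 5 5 7]
Step 7: flows [3->0,1=2,3->1,3->2] -> levels [6 6 6 4]
  -> period-2 cycle: step 7 state = step 5 state; never stabilizes
  -> state at step 30: (30-5) mod 2 = 1, same as step 6 -> [5 5 5 7]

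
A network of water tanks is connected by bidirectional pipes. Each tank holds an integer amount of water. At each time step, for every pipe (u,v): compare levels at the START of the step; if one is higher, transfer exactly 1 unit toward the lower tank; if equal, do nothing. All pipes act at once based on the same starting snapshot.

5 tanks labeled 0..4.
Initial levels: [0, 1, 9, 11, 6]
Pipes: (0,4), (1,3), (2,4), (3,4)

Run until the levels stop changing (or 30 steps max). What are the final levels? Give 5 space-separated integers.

Answer: 5 6 5 4 7

Derivation:
Step 1: flows [4->0,3->1,2->4,3->4] -> levels [1 2 8 9 7]
Step 2: flows [4->0,3->1,2->4,3->4] -> levels [2 3 7 7 8]
Step 3: flows [4->0,3->1,4->2,4->3] -> levels [3 4 8 7 5]
Step 4: flows [4->0,3->1,2->4,3->4] -> levels [4 5 7 5 6]
Step 5: flows [4->0,1=3,2->4,4->3] -> levels [5 5 6 6 5]
Step 6: flows [0=4,3->1,2->4,3->4] -> levels [5 6 5 4 7]
Step 7: flows [4->0,1->3,4->2,4->3] -> levels [6 5 6 6 4]
Step 8: flows [0->4,3->1,2->4,3->4] -> levels [5 6 5 4 7]
  -> period-2 cycle: step 8 state = step 6 state; never stabilizes
  -> state at step 30: (30-6) mod 2 = 0, same as step 6 -> [5 6 5 4 7]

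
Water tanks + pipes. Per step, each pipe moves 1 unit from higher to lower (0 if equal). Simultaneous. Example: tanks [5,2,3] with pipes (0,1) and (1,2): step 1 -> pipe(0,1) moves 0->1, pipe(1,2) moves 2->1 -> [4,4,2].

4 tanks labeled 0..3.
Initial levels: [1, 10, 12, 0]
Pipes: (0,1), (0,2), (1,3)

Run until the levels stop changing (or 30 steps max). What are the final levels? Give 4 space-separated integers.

Answer: 7 5 5 6

Derivation:
Step 1: flows [1->0,2->0,1->3] -> levels [3 8 11 1]
Step 2: flows [1->0,2->0,1->3] -> levels [5 6 10 2]
Step 3: flows [1->0,2->0,1->3] -> levels [7 4 9 3]
Step 4: flows [0->1,2->0,1->3] -> levels [7 4 8 4]
Step 5: flows [0->1,2->0,1=3] -> levels [7 5 7 4]
Step 6: flows [0->1,0=2,1->3] -> levels [6 5 7 5]
Step 7: flows [0->1,2->0,1=3] -> levels [6 6 6 5]
Step 8: flows [0=1,0=2,1->3] -> levels [6 5 6 6]
Step 9: flows [0->1,0=2,3->1] -> levels [5 7 6 5]
Step 10: flows [1->0,2->0,1->3] -> levels [7 5 5 6]
Step 11: flows [0->1,0->2,3->1] -> levels [5 7 6 5]
  -> period-2 cycle: step 11 state = step 9 state; never stabilizes
  -> state at step 30: (30-9) mod 2 = 1, same as step 10 -> [7 5 5 6]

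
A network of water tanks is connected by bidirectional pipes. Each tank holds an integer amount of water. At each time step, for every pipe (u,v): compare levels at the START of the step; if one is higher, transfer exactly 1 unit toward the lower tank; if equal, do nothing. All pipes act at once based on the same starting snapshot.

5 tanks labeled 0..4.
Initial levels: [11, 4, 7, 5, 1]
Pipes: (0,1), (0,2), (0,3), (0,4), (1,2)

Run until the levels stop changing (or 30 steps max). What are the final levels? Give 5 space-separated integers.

Step 1: flows [0->1,0->2,0->3,0->4,2->1] -> levels [7 6 7 6 2]
Step 2: flows [0->1,0=2,0->3,0->4,2->1] -> levels [4 8 6 7 3]
Step 3: flows [1->0,2->0,3->0,0->4,1->2] -> levels [6 6 6 6 4]
Step 4: flows [0=1,0=2,0=3,0->4,1=2] -> levels [5 6 6 6 5]
Step 5: flows [1->0,2->0,3->0,0=4,1=2] -> levels [8 5 5 5 5]
Step 6: flows [0->1,0->2,0->3,0->4,1=2] -> levels [4 6 6 6 6]
Step 7: flows [1->0,2->0,3->0,4->0,1=2] -> levels [8 5 5 5 5]
  -> period-2 cycle: step 7 state = step 5 state; never stabilizes
  -> state at step 30: (30-5) mod 2 = 1, same as step 6 -> [4 6 6 6 6]

Answer: 4 6 6 6 6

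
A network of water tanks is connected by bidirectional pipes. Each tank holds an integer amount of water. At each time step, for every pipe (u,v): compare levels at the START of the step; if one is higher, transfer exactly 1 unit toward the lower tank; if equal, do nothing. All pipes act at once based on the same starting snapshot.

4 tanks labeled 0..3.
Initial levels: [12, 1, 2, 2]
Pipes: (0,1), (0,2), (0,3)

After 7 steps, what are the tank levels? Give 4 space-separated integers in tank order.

Answer: 3 4 5 5

Derivation:
Step 1: flows [0->1,0->2,0->3] -> levels [9 2 3 3]
Step 2: flows [0->1,0->2,0->3] -> levels [6 3 4 4]
Step 3: flows [0->1,0->2,0->3] -> levels [3 4 5 5]
Step 4: flows [1->0,2->0,3->0] -> levels [6 3 4 4]
  -> period-2 cycle: step 4 state = step 2 state
  -> state at step 7: (7-2) mod 2 = 1, same as step 3 -> [3 4 5 5]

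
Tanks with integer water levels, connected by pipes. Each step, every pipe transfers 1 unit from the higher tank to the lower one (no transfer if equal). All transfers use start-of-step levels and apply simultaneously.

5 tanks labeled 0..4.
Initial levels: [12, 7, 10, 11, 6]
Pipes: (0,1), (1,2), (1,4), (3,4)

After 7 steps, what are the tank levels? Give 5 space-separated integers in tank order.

Answer: 10 8 9 9 10

Derivation:
Step 1: flows [0->1,2->1,1->4,3->4] -> levels [11 8 9 10 8]
Step 2: flows [0->1,2->1,1=4,3->4] -> levels [10 10 8 9 9]
Step 3: flows [0=1,1->2,1->4,3=4] -> levels [10 8 9 9 10]
Step 4: flows [0->1,2->1,4->1,4->3] -> levels [9 11 8 10 8]
Step 5: flows [1->0,1->2,1->4,3->4] -> levels [10 8 9 9 10]
  -> period-2 cycle: step 5 state = step 3 state
  -> state at step 7: (7-3) mod 2 = 0, same as step 3 -> [10 8 9 9 10]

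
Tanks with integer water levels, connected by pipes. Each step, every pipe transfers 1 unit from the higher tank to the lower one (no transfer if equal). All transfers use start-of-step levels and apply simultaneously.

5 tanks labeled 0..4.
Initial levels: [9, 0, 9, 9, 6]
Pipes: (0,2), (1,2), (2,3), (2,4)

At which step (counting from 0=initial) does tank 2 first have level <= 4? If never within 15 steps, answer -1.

Answer: 5

Derivation:
Step 1: flows [0=2,2->1,2=3,2->4] -> levels [9 1 7 9 7]
Step 2: flows [0->2,2->1,3->2,2=4] -> levels [8 2 8 8 7]
Step 3: flows [0=2,2->1,2=3,2->4] -> levels [8 3 6 8 8]
Step 4: flows [0->2,2->1,3->2,4->2] -> levels [7 4 8 7 7]
Step 5: flows [2->0,2->1,2->3,2->4] -> levels [8 5 4 8 8]
Tank 2 first reaches <=4 at step 5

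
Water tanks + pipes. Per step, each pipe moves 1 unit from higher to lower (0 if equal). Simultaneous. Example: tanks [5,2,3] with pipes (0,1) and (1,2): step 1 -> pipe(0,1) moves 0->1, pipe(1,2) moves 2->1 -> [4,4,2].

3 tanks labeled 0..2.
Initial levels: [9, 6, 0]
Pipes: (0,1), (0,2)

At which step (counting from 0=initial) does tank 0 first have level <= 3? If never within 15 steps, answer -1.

Answer: -1

Derivation:
Step 1: flows [0->1,0->2] -> levels [7 7 1]
Step 2: flows [0=1,0->2] -> levels [6 7 2]
Step 3: flows [1->0,0->2] -> levels [6 6 3]
Step 4: flows [0=1,0->2] -> levels [5 6 4]
Step 5: flows [1->0,0->2] -> levels [5 5 5]
Step 6: flows [0=1,0=2] -> levels [5 5 5]
  -> stable; tank 0 stays at 5 > 3
Tank 0 never reaches <=3 within 15 steps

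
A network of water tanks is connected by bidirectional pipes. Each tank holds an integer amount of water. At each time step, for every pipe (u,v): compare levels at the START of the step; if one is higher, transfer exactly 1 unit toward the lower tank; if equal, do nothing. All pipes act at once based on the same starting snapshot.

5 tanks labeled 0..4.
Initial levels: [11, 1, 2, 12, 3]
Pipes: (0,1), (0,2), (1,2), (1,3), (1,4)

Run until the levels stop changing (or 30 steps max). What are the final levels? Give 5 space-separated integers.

Answer: 5 8 5 6 5

Derivation:
Step 1: flows [0->1,0->2,2->1,3->1,4->1] -> levels [9 5 2 11 2]
Step 2: flows [0->1,0->2,1->2,3->1,1->4] -> levels [7 5 4 10 3]
Step 3: flows [0->1,0->2,1->2,3->1,1->4] -> levels [5 5 6 9 4]
Step 4: flows [0=1,2->0,2->1,3->1,1->4] -> levels [6 6 4 8 5]
Step 5: flows [0=1,0->2,1->2,3->1,1->4] -> levels [5 5 6 7 6]
Step 6: flows [0=1,2->0,2->1,3->1,4->1] -> levels [6 8 4 6 5]
Step 7: flows [1->0,0->2,1->2,1->3,1->4] -> levels [6 4 6 7 6]
Step 8: flows [0->1,0=2,2->1,3->1,4->1] -> levels [5 8 5 6 5]
Step 9: flows [1->0,0=2,1->2,1->3,1->4] -> levels [6 4 6 7 6]
  -> period-2 cycle: step 9 state = step 7 state; never stabilizes
  -> state at step 30: (30-7) mod 2 = 1, same as step 8 -> [5 8 5 6 5]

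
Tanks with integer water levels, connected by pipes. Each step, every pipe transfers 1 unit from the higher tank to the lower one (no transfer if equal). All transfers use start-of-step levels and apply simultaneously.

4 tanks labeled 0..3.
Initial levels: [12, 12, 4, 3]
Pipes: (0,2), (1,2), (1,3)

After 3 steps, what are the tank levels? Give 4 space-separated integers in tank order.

Answer: 9 7 9 6

Derivation:
Step 1: flows [0->2,1->2,1->3] -> levels [11 10 6 4]
Step 2: flows [0->2,1->2,1->3] -> levels [10 8 8 5]
Step 3: flows [0->2,1=2,1->3] -> levels [9 7 9 6]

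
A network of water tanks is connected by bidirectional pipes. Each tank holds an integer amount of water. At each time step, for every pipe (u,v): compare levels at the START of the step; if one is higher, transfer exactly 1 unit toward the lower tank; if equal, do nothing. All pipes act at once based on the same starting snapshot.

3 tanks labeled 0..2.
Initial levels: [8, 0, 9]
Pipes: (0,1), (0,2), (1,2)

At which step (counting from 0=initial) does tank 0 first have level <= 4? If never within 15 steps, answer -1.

Step 1: flows [0->1,2->0,2->1] -> levels [8 2 7]
Step 2: flows [0->1,0->2,2->1] -> levels [6 4 7]
Step 3: flows [0->1,2->0,2->1] -> levels [6 6 5]
Step 4: flows [0=1,0->2,1->2] -> levels [5 5 7]
Step 5: flows [0=1,2->0,2->1] -> levels [6 6 5]
  -> period-2 cycle (repeats step 3); tank 0 never drops to <=4
Tank 0 never reaches <=4 within 15 steps

Answer: -1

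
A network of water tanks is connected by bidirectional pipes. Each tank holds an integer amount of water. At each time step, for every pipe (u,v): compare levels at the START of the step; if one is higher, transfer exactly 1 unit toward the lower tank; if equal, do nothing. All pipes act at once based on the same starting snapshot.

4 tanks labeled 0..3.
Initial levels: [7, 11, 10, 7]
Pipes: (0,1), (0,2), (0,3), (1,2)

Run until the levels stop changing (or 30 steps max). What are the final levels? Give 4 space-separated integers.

Step 1: flows [1->0,2->0,0=3,1->2] -> levels [9 9 10 7]
Step 2: flows [0=1,2->0,0->3,2->1] -> levels [9 10 8 8]
Step 3: flows [1->0,0->2,0->3,1->2] -> levels [8 8 10 9]
Step 4: flows [0=1,2->0,3->0,2->1] -> levels [10 9 8 8]
Step 5: flows [0->1,0->2,0->3,1->2] -> levels [7 9 10 9]
Step 6: flows [1->0,2->0,3->0,2->1] -> levels [10 9 8 8]
  -> period-2 cycle: step 6 state = step 4 state; never stabilizes
  -> state at step 30: (30-4) mod 2 = 0, same as step 4 -> [10 9 8 8]

Answer: 10 9 8 8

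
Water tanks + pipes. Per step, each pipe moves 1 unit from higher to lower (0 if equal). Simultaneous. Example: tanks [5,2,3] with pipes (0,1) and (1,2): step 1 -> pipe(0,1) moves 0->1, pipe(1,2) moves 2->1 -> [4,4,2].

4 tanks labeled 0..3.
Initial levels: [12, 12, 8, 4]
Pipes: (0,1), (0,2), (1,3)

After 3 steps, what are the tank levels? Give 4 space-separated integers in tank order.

Answer: 10 9 10 7

Derivation:
Step 1: flows [0=1,0->2,1->3] -> levels [11 11 9 5]
Step 2: flows [0=1,0->2,1->3] -> levels [10 10 10 6]
Step 3: flows [0=1,0=2,1->3] -> levels [10 9 10 7]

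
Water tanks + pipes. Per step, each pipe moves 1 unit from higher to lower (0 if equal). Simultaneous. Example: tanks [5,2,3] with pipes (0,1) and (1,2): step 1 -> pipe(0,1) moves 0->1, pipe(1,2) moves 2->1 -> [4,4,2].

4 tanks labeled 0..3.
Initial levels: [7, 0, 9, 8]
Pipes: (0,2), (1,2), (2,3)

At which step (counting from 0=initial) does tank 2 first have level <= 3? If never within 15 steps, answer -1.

Answer: -1

Derivation:
Step 1: flows [2->0,2->1,2->3] -> levels [8 1 6 9]
Step 2: flows [0->2,2->1,3->2] -> levels [7 2 7 8]
Step 3: flows [0=2,2->1,3->2] -> levels [7 3 7 7]
Step 4: flows [0=2,2->1,2=3] -> levels [7 4 6 7]
Step 5: flows [0->2,2->1,3->2] -> levels [6 5 7 6]
Step 6: flows [2->0,2->1,2->3] -> levels [7 6 4 7]
Step 7: flows [0->2,1->2,3->2] -> levels [6 5 7 6]
  -> period-2 cycle (repeats step 5); tank 2 never drops to <=3
Tank 2 never reaches <=3 within 15 steps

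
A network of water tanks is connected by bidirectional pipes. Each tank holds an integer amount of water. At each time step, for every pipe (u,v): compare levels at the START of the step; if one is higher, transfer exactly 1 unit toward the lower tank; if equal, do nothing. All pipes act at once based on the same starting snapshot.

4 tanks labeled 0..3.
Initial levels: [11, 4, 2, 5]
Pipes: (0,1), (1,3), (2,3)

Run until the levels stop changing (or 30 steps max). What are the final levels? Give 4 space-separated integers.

Step 1: flows [0->1,3->1,3->2] -> levels [10 6 3 3]
Step 2: flows [0->1,1->3,2=3] -> levels [9 6 3 4]
Step 3: flows [0->1,1->3,3->2] -> levels [8 6 4 4]
Step 4: flows [0->1,1->3,2=3] -> levels [7 6 4 5]
Step 5: flows [0->1,1->3,3->2] -> levels [6 6 5 5]
Step 6: flows [0=1,1->3,2=3] -> levels [6 5 5 6]
Step 7: flows [0->1,3->1,3->2] -> levels [5 7 6 4]
Step 8: flows [1->0,1->3,2->3] -> levels [6 5 5 6]
  -> period-2 cycle: step 8 state = step 6 state; never stabilizes
  -> state at step 30: (30-6) mod 2 = 0, same as step 6 -> [6 5 5 6]

Answer: 6 5 5 6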